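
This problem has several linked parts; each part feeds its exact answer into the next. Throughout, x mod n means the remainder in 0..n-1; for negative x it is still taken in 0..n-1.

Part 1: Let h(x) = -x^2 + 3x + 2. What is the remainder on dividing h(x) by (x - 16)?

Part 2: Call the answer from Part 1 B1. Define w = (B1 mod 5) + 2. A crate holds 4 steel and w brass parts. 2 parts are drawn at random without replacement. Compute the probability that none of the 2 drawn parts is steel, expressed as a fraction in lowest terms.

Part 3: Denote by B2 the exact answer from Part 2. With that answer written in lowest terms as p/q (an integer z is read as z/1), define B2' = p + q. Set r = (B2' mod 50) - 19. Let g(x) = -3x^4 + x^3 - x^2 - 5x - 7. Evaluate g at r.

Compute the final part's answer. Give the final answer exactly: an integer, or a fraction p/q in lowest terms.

-155407

Part 1: remainder = value at the root: -1*(16)^2 + 3*(16)^1 + 2 = (-256) + (48) + (2) = -206; answer -206
Part 2: B1 = -206; w = 6; total draws C(10,2) = 45; favorable C(6,2) = 15; P = 1/3; answer 1/3
Part 3: B2 = 1/3; threaded value p + q = 4; r = -15; -3*(-15)^4 + 1*(-15)^3 - 1*(-15)^2 - 5*(-15)^1 - 7 = (-151875) + (-3375) + (-225) + (75) + (-7) = -155407; answer -155407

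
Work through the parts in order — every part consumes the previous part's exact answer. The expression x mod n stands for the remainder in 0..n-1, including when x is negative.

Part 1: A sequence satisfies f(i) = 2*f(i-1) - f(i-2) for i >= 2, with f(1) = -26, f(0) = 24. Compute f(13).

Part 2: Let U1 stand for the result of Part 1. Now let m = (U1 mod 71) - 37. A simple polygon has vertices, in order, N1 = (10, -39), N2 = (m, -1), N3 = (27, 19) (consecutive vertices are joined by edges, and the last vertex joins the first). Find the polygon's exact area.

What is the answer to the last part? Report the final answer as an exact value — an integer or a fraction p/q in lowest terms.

Part 1: f(2) = 2*(-26) - 1*(24) = -76; iterating: f(2)=-76, f(3)=-126, f(4)=-176, f(5)=-226, f(6)=-276, f(7)=-326, f(8)=-376, f(9)=-426, f(10)=-476, f(11)=-526, f(12)=-576, f(13)=-626; answer -626
Part 2: U1 = -626; m = -24; cross terms: (10*-1 - -24*-39)=-946, (-24*19 - 27*-1)=-429, (27*-39 - 10*19)=-1243; twice the area = |-2618| = 2618; area = 1309; answer 1309

1309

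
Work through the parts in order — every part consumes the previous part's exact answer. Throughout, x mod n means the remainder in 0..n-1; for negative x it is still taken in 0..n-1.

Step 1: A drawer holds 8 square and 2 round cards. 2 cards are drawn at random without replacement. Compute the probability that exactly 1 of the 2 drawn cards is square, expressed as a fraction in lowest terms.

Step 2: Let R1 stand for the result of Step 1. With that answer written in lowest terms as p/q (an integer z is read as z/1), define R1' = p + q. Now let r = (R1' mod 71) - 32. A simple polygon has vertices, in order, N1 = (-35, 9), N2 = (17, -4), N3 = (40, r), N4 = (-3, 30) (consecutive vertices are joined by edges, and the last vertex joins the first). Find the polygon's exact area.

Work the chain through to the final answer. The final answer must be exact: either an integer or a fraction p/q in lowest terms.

1475

Step 1: total draws C(10,2) = 45; favorable C(8,1)*C(2,1) = 16; P = 16/45; answer 16/45
Step 2: R1 = 16/45; threaded value p + q = 61; r = 29; cross terms: (-35*-4 - 17*9)=-13, (17*29 - 40*-4)=653, (40*30 - -3*29)=1287, (-3*9 - -35*30)=1023; twice the area = |2950| = 2950; area = 1475; answer 1475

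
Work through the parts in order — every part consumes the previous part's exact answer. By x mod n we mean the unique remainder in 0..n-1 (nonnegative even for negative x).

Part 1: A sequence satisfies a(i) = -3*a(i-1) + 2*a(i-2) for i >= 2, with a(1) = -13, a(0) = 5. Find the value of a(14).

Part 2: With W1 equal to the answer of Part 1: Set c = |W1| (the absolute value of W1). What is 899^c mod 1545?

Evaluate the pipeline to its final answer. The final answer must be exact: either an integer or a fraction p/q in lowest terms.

Part 1: a(2) = -3*(-13) + 2*(5) = 49; iterating: a(2)=49, a(3)=-173, a(4)=617, a(5)=-2197, a(6)=7825, a(7)=-27869, a(8)=99257, a(9)=-353509, a(10)=1259041, a(11)=-4484141, a(12)=15970505, a(13)=-56879797, a(14)=202580401; answer 202580401
Part 2: W1 = 202580401; c = 202580401; squarings mod 1545: 899^1=899, 899^2=166, 899^4=1291, 899^8=1171, 899^16=826, 899^32=931, 899^64=16, 899^128=256, 899^256=646, 899^512=166, 899^1024=1291, 899^2048=1171, 899^4096=826, 899^8192=931, 899^16384=16, 899^32768=256, 899^65536=646, 899^131072=166, 899^262144=1291, 899^524288=1171, 899^1048576=826, 899^2097152=931, 899^4194304=16, 899^8388608=256, 899^16777216=646, 899^33554432=166, 899^67108864=1291, 899^134217728=1171; 899^202580401 = 899^1 * 899^16 * 899^32 * 899^128 * 899^256 * 899^8192 * 899^65536 * 899^131072 * 899^1048576 * 899^67108864 * 899^134217728 = 329 (mod 1545); answer 329

329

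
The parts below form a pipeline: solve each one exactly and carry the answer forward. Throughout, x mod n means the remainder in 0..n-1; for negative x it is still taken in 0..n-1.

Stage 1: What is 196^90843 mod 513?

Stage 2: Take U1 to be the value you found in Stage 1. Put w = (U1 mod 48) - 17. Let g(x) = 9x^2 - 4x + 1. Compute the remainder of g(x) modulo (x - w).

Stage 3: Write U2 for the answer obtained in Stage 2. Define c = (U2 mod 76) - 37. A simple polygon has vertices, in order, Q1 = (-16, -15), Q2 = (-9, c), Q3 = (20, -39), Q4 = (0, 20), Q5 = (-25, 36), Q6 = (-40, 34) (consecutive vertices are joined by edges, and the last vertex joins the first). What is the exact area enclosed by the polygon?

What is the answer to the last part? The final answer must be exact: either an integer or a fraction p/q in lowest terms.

Stage 1: squarings mod 513: 196^1=196, 196^2=454, 196^4=403, 196^8=301, 196^16=313, 196^32=499, 196^64=196, 196^128=454, 196^256=403, 196^512=301, 196^1024=313, 196^2048=499, 196^4096=196, 196^8192=454, 196^16384=403, 196^32768=301, 196^65536=313; 196^90843 = 196^1 * 196^2 * 196^8 * 196^16 * 196^64 * 196^128 * 196^512 * 196^8192 * 196^16384 * 196^65536 = 334 (mod 513); answer 334
Stage 2: U1 = 334; w = 29; remainder = value at the root: 9*(29)^2 - 4*(29)^1 + 1 = (7569) + (-116) + (1) = 7454; answer 7454
Stage 3: U2 = 7454; c = -31; cross terms: (-16*-31 - -9*-15)=361, (-9*-39 - 20*-31)=971, (20*20 - 0*-39)=400, (0*36 - -25*20)=500, (-25*34 - -40*36)=590, (-40*-15 - -16*34)=1144; twice the area = |3966| = 3966; area = 1983; answer 1983

1983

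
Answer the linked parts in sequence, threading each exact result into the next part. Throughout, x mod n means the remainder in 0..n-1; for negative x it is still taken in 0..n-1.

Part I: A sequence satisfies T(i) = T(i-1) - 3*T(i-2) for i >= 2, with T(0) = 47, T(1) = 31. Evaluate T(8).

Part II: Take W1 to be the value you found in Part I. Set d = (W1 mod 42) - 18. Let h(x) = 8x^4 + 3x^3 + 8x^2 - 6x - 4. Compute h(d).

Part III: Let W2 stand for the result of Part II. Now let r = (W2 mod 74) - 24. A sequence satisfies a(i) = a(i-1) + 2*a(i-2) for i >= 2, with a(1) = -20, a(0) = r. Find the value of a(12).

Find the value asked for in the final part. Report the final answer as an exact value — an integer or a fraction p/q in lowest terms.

Part I: T(2) = 1*(31) - 3*(47) = -110; iterating: T(2)=-110, T(3)=-203, T(4)=127, T(5)=736, T(6)=355, T(7)=-1853, T(8)=-2918; answer -2918
Part II: W1 = -2918; d = 4; 8*(4)^4 + 3*(4)^3 + 8*(4)^2 - 6*(4)^1 - 4 = (2048) + (192) + (128) + (-24) + (-4) = 2340; answer 2340
Part III: W2 = 2340; r = 22; a(2) = 1*(-20) + 2*(22) = 24; iterating: a(2)=24, a(3)=-16, a(4)=32, a(5)=0, a(6)=64, a(7)=64, a(8)=192, a(9)=320, a(10)=704, a(11)=1344, a(12)=2752; answer 2752

2752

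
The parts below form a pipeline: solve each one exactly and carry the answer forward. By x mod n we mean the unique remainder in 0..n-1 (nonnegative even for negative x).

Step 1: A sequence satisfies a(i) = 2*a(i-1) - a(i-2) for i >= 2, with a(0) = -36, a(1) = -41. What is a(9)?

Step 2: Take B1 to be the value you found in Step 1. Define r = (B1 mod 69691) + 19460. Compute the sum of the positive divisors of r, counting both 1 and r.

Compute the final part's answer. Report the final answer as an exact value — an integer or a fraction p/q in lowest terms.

213840

Step 1: a(2) = 2*(-41) - 1*(-36) = -46; iterating: a(2)=-46, a(3)=-51, a(4)=-56, a(5)=-61, a(6)=-66, a(7)=-71, a(8)=-76, a(9)=-81; answer -81
Step 2: B1 = -81; r = 89070; 89070 = 2 * 3 * 5 * 2969; sigma = (1 + 2) * (1 + 3) * (1 + 5) * (1 + 2969) = 3 * 4 * 6 * 2970 = 213840; answer 213840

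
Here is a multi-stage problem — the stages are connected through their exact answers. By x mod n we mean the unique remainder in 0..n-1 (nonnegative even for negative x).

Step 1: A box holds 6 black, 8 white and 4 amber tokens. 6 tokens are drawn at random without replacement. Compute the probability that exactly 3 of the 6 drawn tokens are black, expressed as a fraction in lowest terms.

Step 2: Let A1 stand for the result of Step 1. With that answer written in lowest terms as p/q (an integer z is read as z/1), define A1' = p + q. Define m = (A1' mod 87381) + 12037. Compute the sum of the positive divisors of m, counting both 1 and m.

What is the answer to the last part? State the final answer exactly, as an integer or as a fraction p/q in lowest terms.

Step 1: total draws C(18,6) = 18564; favorable C(6,3)*C(12,3) = 4400; P = 1100/4641; answer 1100/4641
Step 2: A1 = 1100/4641; threaded value p + q = 5741; m = 17778; 17778 = 2 * 3 * 2963; sigma = (1 + 2) * (1 + 3) * (1 + 2963) = 3 * 4 * 2964 = 35568; answer 35568

35568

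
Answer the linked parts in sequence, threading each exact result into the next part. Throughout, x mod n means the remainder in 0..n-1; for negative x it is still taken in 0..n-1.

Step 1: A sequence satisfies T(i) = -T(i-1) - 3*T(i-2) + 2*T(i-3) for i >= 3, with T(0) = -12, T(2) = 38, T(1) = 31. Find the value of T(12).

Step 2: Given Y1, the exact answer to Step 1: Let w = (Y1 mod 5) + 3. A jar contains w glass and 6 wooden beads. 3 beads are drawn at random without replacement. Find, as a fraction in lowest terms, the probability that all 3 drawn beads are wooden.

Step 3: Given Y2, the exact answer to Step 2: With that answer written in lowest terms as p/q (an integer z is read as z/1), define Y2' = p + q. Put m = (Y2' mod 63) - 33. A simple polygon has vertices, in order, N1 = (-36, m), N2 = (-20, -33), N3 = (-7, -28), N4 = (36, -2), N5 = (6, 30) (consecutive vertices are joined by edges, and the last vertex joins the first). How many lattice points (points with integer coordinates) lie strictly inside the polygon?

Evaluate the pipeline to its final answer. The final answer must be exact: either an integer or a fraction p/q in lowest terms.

2078

Step 1: T(3) = -1*(38) - 3*(31) + 2*(-12) = -155; iterating: T(3)=-155, T(4)=103, T(5)=438, T(6)=-1057, T(7)=-51, T(8)=4098, T(9)=-6059, T(10)=-6337, T(11)=32710, T(12)=-25817; answer -25817
Step 2: Y1 = -25817; w = 6; total draws C(12,3) = 220; favorable C(6,3) = 20; P = 1/11; answer 1/11
Step 3: Y2 = 1/11; threaded value p + q = 12; m = -21; cross terms: (-36*-33 - -20*-21)=768, (-20*-28 - -7*-33)=329, (-7*-2 - 36*-28)=1022, (36*30 - 6*-2)=1092, (6*-21 - -36*30)=954; twice the area = |4165| = 4165; area = 4165/2; boundary points = 4 + 1 + 1 + 2 + 3 = 11; strictly interior points = area - boundary/2 + 1 = 2078; answer 2078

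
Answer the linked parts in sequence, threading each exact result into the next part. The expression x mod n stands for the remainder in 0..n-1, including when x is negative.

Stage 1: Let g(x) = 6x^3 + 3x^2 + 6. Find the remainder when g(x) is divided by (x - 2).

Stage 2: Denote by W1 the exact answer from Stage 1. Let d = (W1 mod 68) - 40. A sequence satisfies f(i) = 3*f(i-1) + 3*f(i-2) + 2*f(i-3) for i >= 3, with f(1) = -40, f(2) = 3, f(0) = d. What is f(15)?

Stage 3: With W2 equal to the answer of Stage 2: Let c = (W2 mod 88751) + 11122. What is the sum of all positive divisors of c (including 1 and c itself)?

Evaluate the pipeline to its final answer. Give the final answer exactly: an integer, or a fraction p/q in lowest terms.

Stage 1: remainder = value at the root: 6*(2)^3 + 3*(2)^2 + 6 = (48) + (12) + (6) = 66; answer 66
Stage 2: W1 = 66; d = 26; f(3) = 3*(3) + 3*(-40) + 2*(26) = -59; iterating: f(3)=-59, f(4)=-248, f(5)=-915, f(6)=-3607, f(7)=-14062, f(8)=-54837, f(9)=-213911, f(10)=-834368, f(11)=-3254511, f(12)=-12694459, f(13)=-49515646, f(14)=-193139337, f(15)=-753353867; answer -753353867
Stage 3: W2 = -753353867; c = 64494; 64494 = 2 * 3^2 * 3583; sigma = (1 + 2) * (1 + 3 + 9) * (1 + 3583) = 3 * 13 * 3584 = 139776; answer 139776

139776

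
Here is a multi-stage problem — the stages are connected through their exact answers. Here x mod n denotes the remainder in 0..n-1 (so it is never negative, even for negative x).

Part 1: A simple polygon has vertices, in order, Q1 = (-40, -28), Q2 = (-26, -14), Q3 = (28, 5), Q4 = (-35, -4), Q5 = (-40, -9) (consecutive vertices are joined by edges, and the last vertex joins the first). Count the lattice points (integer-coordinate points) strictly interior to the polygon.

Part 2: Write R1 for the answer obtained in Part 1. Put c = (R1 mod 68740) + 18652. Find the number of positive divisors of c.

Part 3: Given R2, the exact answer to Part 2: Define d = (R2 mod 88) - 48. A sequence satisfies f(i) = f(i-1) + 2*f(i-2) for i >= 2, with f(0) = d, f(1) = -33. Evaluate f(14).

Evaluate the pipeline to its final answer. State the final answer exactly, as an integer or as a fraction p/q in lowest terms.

Part 1: cross terms: (-40*-14 - -26*-28)=-168, (-26*5 - 28*-14)=262, (28*-4 - -35*5)=63, (-35*-9 - -40*-4)=155, (-40*-28 - -40*-9)=760; twice the area = |1072| = 1072; area = 536; boundary points = 14 + 1 + 9 + 5 + 19 = 48; strictly interior points = area - boundary/2 + 1 = 513; answer 513
Part 2: R1 = 513; c = 19165; 19165 = 5 * 3833; number of divisors = (1+1) * (1+1) = 4; answer 4
Part 3: R2 = 4; d = -44; f(2) = 1*(-33) + 2*(-44) = -121; iterating: f(2)=-121, f(3)=-187, f(4)=-429, f(5)=-803, f(6)=-1661, f(7)=-3267, f(8)=-6589, f(9)=-13123, f(10)=-26301, f(11)=-52547, f(12)=-105149, f(13)=-210243, f(14)=-420541; answer -420541

-420541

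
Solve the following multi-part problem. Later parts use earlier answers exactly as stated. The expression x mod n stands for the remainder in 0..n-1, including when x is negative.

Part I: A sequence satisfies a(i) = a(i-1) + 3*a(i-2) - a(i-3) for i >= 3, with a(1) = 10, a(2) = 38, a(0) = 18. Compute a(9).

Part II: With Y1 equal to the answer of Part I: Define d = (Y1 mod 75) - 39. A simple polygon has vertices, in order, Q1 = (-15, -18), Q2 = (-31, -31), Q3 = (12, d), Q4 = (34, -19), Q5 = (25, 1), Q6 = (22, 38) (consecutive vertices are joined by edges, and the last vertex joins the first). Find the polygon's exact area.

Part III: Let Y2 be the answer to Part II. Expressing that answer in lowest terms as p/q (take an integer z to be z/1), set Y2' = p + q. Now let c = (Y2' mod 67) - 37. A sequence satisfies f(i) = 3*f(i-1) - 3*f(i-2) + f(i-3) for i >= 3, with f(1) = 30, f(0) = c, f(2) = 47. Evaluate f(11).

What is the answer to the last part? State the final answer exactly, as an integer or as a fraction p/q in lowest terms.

Part I: a(3) = 1*(38) + 3*(10) - 1*(18) = 50; iterating: a(3)=50, a(4)=154, a(5)=266, a(6)=678, a(7)=1322, a(8)=3090, a(9)=6378; answer 6378
Part II: Y1 = 6378; d = -36; cross terms: (-15*-31 - -31*-18)=-93, (-31*-36 - 12*-31)=1488, (12*-19 - 34*-36)=996, (34*1 - 25*-19)=509, (25*38 - 22*1)=928, (22*-18 - -15*38)=174; twice the area = |4002| = 4002; area = 2001; answer 2001
Part III: Y2 = 2001; threaded value p + q = 2002; c = 22; f(3) = 3*(47) - 3*(30) + 1*(22) = 73; iterating: f(3)=73, f(4)=108, f(5)=152, f(6)=205, f(7)=267, f(8)=338, f(9)=418, f(10)=507, f(11)=605; answer 605

605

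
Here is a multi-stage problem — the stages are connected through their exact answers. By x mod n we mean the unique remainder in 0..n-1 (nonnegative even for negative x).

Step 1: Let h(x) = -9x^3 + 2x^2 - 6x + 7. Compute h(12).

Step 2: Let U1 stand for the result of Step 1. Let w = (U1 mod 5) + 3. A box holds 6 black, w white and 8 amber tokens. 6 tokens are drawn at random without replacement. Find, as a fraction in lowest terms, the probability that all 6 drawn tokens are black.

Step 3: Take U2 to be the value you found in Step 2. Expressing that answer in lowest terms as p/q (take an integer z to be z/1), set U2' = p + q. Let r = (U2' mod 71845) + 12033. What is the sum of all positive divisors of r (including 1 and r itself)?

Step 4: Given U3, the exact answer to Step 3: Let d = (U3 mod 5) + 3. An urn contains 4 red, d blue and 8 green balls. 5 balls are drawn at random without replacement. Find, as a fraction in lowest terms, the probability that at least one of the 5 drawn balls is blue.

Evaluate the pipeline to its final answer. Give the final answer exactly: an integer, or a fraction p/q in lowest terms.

Step 1: -9*(12)^3 + 2*(12)^2 - 6*(12)^1 + 7 = (-15552) + (288) + (-72) + (7) = -15329; answer -15329
Step 2: U1 = -15329; w = 4; total draws C(18,6) = 18564; favorable C(6,6) = 1; P = 1/18564; answer 1/18564
Step 3: U2 = 1/18564; threaded value p + q = 18565; r = 30598; 30598 = 2 * 15299; sigma = (1 + 2) * (1 + 15299) = 3 * 15300 = 45900; answer 45900
Step 4: U3 = 45900; d = 3; total draws C(15,5) = 3003; complement C(12,5) = 792; favorable 3003 - 792 = 2211; P = 67/91; answer 67/91

67/91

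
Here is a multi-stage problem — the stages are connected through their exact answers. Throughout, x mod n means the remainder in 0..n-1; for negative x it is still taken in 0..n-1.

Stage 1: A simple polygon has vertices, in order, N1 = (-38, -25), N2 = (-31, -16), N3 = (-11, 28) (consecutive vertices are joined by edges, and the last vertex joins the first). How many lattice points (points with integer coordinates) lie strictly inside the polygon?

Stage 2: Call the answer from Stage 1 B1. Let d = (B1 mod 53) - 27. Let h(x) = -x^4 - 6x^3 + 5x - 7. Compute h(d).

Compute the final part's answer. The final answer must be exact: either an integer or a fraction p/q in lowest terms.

-70081

Stage 1: cross terms: (-38*-16 - -31*-25)=-167, (-31*28 - -11*-16)=-1044, (-11*-25 - -38*28)=1339; twice the area = |128| = 128; area = 64; boundary points = 1 + 4 + 1 = 6; strictly interior points = area - boundary/2 + 1 = 62; answer 62
Stage 2: B1 = 62; d = -18; -1*(-18)^4 - 6*(-18)^3 + 5*(-18)^1 - 7 = (-104976) + (34992) + (-90) + (-7) = -70081; answer -70081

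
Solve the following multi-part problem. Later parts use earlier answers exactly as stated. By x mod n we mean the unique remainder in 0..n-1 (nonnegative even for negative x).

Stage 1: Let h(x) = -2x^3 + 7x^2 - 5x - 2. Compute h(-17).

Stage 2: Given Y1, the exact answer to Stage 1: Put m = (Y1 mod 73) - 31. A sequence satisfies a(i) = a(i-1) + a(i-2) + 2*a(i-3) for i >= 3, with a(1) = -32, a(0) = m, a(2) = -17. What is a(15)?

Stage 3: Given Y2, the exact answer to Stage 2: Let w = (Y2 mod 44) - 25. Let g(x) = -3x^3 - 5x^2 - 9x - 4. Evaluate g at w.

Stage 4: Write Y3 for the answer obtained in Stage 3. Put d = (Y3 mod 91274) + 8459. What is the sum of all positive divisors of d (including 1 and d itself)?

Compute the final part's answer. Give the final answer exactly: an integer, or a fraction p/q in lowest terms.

106400

Stage 1: -2*(-17)^3 + 7*(-17)^2 - 5*(-17)^1 - 2 = (9826) + (2023) + (85) + (-2) = 11932; answer 11932
Stage 2: Y1 = 11932; m = 2; a(3) = 1*(-17) + 1*(-32) + 2*(2) = -45; iterating: a(3)=-45, a(4)=-126, a(5)=-205, a(6)=-421, a(7)=-878, a(8)=-1709, a(9)=-3429, a(10)=-6894, a(11)=-13741, a(12)=-27493, a(13)=-55022, a(14)=-109997, a(15)=-220005; answer -220005
Stage 3: Y2 = -220005; w = 14; -3*(14)^3 - 5*(14)^2 - 9*(14)^1 - 4 = (-8232) + (-980) + (-126) + (-4) = -9342; answer -9342
Stage 4: Y3 = -9342; d = 90391; 90391 = 7 * 37 * 349; sigma = (1 + 7) * (1 + 37) * (1 + 349) = 8 * 38 * 350 = 106400; answer 106400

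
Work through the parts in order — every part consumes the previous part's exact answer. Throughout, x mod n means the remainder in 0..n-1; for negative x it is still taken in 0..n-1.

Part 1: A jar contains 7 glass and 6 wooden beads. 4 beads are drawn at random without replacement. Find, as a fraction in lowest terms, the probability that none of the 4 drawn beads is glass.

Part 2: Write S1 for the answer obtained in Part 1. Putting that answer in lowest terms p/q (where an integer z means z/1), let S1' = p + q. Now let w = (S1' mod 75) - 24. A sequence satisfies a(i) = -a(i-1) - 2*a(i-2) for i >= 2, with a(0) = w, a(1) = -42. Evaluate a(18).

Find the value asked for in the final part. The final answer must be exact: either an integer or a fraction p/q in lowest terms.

-21904

Part 1: total draws C(13,4) = 715; favorable C(6,4) = 15; P = 3/143; answer 3/143
Part 2: S1 = 3/143; threaded value p + q = 146; w = 47; a(2) = -1*(-42) - 2*(47) = -52; iterating: a(2)=-52, a(3)=136, a(4)=-32, a(5)=-240, a(6)=304, a(7)=176, a(8)=-784, a(9)=432, a(10)=1136, a(11)=-2000, a(12)=-272, a(13)=4272, a(14)=-3728, a(15)=-4816, a(16)=12272, a(17)=-2640, a(18)=-21904; answer -21904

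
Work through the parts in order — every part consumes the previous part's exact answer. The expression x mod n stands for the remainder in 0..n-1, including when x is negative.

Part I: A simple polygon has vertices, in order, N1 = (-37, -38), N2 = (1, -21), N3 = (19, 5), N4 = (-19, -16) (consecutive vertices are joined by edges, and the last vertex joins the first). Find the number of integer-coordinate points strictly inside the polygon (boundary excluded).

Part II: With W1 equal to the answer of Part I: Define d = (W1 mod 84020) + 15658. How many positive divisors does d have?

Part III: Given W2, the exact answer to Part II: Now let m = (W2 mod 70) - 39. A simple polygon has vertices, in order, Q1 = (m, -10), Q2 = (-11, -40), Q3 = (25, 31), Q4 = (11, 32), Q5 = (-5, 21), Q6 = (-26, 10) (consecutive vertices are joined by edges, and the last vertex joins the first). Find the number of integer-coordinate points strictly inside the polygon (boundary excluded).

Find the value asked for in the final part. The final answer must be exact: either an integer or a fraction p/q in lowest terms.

Part I: cross terms: (-37*-21 - 1*-38)=815, (1*5 - 19*-21)=404, (19*-16 - -19*5)=-209, (-19*-38 - -37*-16)=130; twice the area = |1140| = 1140; area = 570; boundary points = 1 + 2 + 1 + 2 = 6; strictly interior points = area - boundary/2 + 1 = 568; answer 568
Part II: W1 = 568; d = 16226; 16226 = 2 * 7 * 19 * 61; number of divisors = (1+1) * (1+1) * (1+1) * (1+1) = 16; answer 16
Part III: W2 = 16; m = -23; cross terms: (-23*-40 - -11*-10)=810, (-11*31 - 25*-40)=659, (25*32 - 11*31)=459, (11*21 - -5*32)=391, (-5*10 - -26*21)=496, (-26*-10 - -23*10)=490; twice the area = |3305| = 3305; area = 3305/2; boundary points = 6 + 1 + 1 + 1 + 1 + 1 = 11; strictly interior points = area - boundary/2 + 1 = 1648; answer 1648

1648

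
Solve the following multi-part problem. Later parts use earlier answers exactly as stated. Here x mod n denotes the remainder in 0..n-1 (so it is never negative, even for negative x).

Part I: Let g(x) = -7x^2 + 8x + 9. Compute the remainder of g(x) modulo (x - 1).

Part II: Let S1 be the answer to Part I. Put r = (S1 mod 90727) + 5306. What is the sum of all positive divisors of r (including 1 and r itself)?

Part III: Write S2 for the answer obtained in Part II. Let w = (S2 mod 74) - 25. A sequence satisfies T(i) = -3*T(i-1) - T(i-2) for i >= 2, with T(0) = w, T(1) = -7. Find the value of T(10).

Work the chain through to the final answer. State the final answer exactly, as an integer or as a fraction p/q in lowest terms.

111955

Part I: remainder = value at the root: -7*(1)^2 + 8*(1)^1 + 9 = (-7) + (8) + (9) = 10; answer 10
Part II: S1 = 10; r = 5316; 5316 = 2^2 * 3 * 443; sigma = (1 + 2 + 4) * (1 + 3) * (1 + 443) = 7 * 4 * 444 = 12432; answer 12432
Part III: S2 = 12432; w = -25; T(2) = -3*(-7) - 1*(-25) = 46; iterating: T(2)=46, T(3)=-131, T(4)=347, T(5)=-910, T(6)=2383, T(7)=-6239, T(8)=16334, T(9)=-42763, T(10)=111955; answer 111955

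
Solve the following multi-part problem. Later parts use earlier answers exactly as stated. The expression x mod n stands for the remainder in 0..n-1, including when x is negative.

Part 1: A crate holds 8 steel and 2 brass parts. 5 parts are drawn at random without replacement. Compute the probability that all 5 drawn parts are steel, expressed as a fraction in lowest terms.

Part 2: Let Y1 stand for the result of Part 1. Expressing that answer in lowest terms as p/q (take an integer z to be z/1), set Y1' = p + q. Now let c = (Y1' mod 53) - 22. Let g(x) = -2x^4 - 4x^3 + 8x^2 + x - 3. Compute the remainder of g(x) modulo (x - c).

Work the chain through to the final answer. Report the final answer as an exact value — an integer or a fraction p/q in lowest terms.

-23004

Part 1: total draws C(10,5) = 252; favorable C(8,5) = 56; P = 2/9; answer 2/9
Part 2: Y1 = 2/9; threaded value p + q = 11; c = -11; remainder = value at the root: -2*(-11)^4 - 4*(-11)^3 + 8*(-11)^2 + 1*(-11)^1 - 3 = (-29282) + (5324) + (968) + (-11) + (-3) = -23004; answer -23004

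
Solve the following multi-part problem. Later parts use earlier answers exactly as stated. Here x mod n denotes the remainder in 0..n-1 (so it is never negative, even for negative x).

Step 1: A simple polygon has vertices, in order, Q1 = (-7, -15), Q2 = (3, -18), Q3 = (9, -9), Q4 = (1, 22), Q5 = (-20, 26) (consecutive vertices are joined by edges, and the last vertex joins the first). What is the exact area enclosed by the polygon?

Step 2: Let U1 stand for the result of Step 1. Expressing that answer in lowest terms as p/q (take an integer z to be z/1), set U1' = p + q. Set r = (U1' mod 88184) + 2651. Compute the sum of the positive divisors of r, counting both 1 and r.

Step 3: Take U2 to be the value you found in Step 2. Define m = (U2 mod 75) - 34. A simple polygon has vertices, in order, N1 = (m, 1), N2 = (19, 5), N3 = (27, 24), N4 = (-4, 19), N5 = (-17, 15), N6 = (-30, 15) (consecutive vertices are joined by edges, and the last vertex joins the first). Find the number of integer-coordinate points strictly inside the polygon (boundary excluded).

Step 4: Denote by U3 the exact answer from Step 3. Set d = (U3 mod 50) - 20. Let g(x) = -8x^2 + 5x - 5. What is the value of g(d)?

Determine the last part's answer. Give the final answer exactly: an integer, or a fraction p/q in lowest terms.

Step 1: cross terms: (-7*-18 - 3*-15)=171, (3*-9 - 9*-18)=135, (9*22 - 1*-9)=207, (1*26 - -20*22)=466, (-20*-15 - -7*26)=482; twice the area = |1461| = 1461; area = 1461/2; answer 1461/2
Step 2: U1 = 1461/2; threaded value p + q = 1463; r = 4114; 4114 = 2 * 11^2 * 17; sigma = (1 + 2) * (1 + 11 + 121) * (1 + 17) = 3 * 133 * 18 = 7182; answer 7182
Step 3: U2 = 7182; m = 23; cross terms: (23*5 - 19*1)=96, (19*24 - 27*5)=321, (27*19 - -4*24)=609, (-4*15 - -17*19)=263, (-17*15 - -30*15)=195, (-30*1 - 23*15)=-375; twice the area = |1109| = 1109; area = 1109/2; boundary points = 4 + 1 + 1 + 1 + 13 + 1 = 21; strictly interior points = area - boundary/2 + 1 = 545; answer 545
Step 4: U3 = 545; d = 25; -8*(25)^2 + 5*(25)^1 - 5 = (-5000) + (125) + (-5) = -4880; answer -4880

-4880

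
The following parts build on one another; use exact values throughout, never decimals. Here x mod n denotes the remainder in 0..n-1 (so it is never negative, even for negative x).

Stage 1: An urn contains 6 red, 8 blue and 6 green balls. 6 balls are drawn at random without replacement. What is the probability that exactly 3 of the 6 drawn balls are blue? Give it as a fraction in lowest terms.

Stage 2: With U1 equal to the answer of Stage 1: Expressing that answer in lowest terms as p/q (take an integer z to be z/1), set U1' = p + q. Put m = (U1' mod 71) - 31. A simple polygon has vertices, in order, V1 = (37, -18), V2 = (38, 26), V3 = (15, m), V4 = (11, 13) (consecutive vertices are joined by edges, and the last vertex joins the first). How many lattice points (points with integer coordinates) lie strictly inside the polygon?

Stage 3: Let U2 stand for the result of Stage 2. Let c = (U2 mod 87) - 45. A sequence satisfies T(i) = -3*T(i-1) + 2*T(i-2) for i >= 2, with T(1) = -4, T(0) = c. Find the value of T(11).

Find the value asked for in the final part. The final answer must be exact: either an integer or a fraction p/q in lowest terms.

-497492

Stage 1: total draws C(20,6) = 38760; favorable C(8,3)*C(12,3) = 12320; P = 308/969; answer 308/969
Stage 2: U1 = 308/969; threaded value p + q = 1277; m = 39; cross terms: (37*26 - 38*-18)=1646, (38*39 - 15*26)=1092, (15*13 - 11*39)=-234, (11*-18 - 37*13)=-679; twice the area = |1825| = 1825; area = 1825/2; boundary points = 1 + 1 + 2 + 1 = 5; strictly interior points = area - boundary/2 + 1 = 911; answer 911
Stage 3: U2 = 911; c = -4; T(2) = -3*(-4) + 2*(-4) = 4; iterating: T(2)=4, T(3)=-20, T(4)=68, T(5)=-244, T(6)=868, T(7)=-3092, T(8)=11012, T(9)=-39220, T(10)=139684, T(11)=-497492; answer -497492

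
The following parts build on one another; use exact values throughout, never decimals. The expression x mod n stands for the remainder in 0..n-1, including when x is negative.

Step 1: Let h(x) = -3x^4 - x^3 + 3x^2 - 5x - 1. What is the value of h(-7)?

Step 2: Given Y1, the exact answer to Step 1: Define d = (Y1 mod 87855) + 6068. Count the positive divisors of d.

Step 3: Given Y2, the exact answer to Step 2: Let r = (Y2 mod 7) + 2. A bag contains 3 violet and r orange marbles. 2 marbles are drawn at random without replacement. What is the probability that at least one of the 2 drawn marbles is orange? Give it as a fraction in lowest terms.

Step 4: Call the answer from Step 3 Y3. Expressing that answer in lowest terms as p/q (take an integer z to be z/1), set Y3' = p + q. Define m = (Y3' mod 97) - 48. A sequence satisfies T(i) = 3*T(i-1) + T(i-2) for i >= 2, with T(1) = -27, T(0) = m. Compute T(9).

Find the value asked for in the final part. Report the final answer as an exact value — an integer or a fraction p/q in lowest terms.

Step 1: -3*(-7)^4 - 1*(-7)^3 + 3*(-7)^2 - 5*(-7)^1 - 1 = (-7203) + (343) + (147) + (35) + (-1) = -6679; answer -6679
Step 2: Y1 = -6679; d = 87244; 87244 = 2^2 * 17 * 1283; number of divisors = (2+1) * (1+1) * (1+1) = 12; answer 12
Step 3: Y2 = 12; r = 7; total draws C(10,2) = 45; complement C(3,2) = 3; favorable 45 - 3 = 42; P = 14/15; answer 14/15
Step 4: Y3 = 14/15; threaded value p + q = 29; m = -19; T(2) = 3*(-27) + 1*(-19) = -100; iterating: T(2)=-100, T(3)=-327, T(4)=-1081, T(5)=-3570, T(6)=-11791, T(7)=-38943, T(8)=-128620, T(9)=-424803; answer -424803

-424803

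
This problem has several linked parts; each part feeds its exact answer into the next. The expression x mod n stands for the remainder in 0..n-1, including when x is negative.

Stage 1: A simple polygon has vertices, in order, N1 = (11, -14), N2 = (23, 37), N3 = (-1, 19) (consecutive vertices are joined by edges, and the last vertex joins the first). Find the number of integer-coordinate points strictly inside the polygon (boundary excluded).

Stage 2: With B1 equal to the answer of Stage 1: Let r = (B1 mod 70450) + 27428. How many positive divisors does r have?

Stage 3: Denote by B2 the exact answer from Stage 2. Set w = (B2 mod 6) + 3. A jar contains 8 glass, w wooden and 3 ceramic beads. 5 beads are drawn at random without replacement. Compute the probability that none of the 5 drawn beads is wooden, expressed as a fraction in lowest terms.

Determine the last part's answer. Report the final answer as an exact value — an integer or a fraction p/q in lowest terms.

Stage 1: cross terms: (11*37 - 23*-14)=729, (23*19 - -1*37)=474, (-1*-14 - 11*19)=-195; twice the area = |1008| = 1008; area = 504; boundary points = 3 + 6 + 3 = 12; strictly interior points = area - boundary/2 + 1 = 499; answer 499
Stage 2: B1 = 499; r = 27927; 27927 = 3^2 * 29 * 107; number of divisors = (2+1) * (1+1) * (1+1) = 12; answer 12
Stage 3: B2 = 12; w = 3; total draws C(14,5) = 2002; favorable C(11,5) = 462; P = 3/13; answer 3/13

3/13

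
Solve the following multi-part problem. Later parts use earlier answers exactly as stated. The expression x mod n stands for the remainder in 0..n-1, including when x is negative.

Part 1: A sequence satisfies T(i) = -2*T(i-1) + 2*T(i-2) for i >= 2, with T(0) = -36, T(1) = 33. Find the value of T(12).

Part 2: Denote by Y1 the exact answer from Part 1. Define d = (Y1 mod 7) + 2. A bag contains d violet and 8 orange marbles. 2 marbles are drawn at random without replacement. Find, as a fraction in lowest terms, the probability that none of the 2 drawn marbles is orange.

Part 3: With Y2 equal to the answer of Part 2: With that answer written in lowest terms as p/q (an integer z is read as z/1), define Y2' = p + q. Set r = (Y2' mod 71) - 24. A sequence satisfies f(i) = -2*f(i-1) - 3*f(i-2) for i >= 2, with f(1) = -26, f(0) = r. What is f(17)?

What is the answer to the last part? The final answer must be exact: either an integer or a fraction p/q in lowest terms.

37510

Part 1: T(2) = -2*(33) + 2*(-36) = -138; iterating: T(2)=-138, T(3)=342, T(4)=-960, T(5)=2604, T(6)=-7128, T(7)=19464, T(8)=-53184, T(9)=145296, T(10)=-396960, T(11)=1084512, T(12)=-2962944; answer -2962944
Part 2: Y1 = -2962944; d = 4; total draws C(12,2) = 66; favorable C(4,2) = 6; P = 1/11; answer 1/11
Part 3: Y2 = 1/11; threaded value p + q = 12; r = -12; f(2) = -2*(-26) - 3*(-12) = 88; iterating: f(2)=88, f(3)=-98, f(4)=-68, f(5)=430, f(6)=-656, f(7)=22, f(8)=1924, f(9)=-3914, f(10)=2056, f(11)=7630, f(12)=-21428, f(13)=19966, f(14)=24352, f(15)=-108602, f(16)=144148, f(17)=37510; answer 37510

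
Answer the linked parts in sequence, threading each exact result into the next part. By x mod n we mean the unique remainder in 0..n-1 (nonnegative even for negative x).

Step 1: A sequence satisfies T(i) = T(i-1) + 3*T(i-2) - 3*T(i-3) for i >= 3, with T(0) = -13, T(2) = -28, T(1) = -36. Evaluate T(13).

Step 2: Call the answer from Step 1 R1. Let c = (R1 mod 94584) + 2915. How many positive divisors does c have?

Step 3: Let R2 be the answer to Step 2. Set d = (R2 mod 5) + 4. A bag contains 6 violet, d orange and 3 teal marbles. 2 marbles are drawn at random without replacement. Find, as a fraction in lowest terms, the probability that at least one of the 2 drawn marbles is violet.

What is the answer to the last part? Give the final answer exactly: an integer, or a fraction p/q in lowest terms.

Step 1: T(3) = 1*(-28) + 3*(-36) - 3*(-13) = -97; iterating: T(3)=-97, T(4)=-73, T(5)=-280, T(6)=-208, T(7)=-829, T(8)=-613, T(9)=-2476, T(10)=-1828, T(11)=-7417, T(12)=-5473, T(13)=-22240; answer -22240
Step 2: R1 = -22240; c = 75259; 75259 = 17 * 19 * 233; number of divisors = (1+1) * (1+1) * (1+1) = 8; answer 8
Step 3: R2 = 8; d = 7; total draws C(16,2) = 120; complement C(10,2) = 45; favorable 120 - 45 = 75; P = 5/8; answer 5/8

5/8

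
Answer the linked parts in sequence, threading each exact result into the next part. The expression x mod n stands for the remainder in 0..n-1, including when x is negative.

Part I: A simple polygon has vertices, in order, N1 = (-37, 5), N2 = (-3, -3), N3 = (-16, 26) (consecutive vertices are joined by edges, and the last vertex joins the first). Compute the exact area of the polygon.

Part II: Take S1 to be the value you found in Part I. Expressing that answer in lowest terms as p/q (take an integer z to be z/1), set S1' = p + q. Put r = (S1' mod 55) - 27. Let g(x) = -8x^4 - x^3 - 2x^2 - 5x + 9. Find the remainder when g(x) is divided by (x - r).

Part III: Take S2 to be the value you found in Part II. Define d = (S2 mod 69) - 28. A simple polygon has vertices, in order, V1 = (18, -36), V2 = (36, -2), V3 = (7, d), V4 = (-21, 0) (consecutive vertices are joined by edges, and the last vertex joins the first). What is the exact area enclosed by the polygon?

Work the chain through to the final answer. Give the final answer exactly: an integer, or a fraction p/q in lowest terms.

Part I: cross terms: (-37*-3 - -3*5)=126, (-3*26 - -16*-3)=-126, (-16*5 - -37*26)=882; twice the area = |882| = 882; area = 441; answer 441
Part II: S1 = 441; threaded value p + q = 442; r = -25; remainder = value at the root: -8*(-25)^4 - 1*(-25)^3 - 2*(-25)^2 - 5*(-25)^1 + 9 = (-3125000) + (15625) + (-1250) + (125) + (9) = -3110491; answer -3110491
Part III: S2 = -3110491; d = 1; cross terms: (18*-2 - 36*-36)=1260, (36*1 - 7*-2)=50, (7*0 - -21*1)=21, (-21*-36 - 18*0)=756; twice the area = |2087| = 2087; area = 2087/2; answer 2087/2

2087/2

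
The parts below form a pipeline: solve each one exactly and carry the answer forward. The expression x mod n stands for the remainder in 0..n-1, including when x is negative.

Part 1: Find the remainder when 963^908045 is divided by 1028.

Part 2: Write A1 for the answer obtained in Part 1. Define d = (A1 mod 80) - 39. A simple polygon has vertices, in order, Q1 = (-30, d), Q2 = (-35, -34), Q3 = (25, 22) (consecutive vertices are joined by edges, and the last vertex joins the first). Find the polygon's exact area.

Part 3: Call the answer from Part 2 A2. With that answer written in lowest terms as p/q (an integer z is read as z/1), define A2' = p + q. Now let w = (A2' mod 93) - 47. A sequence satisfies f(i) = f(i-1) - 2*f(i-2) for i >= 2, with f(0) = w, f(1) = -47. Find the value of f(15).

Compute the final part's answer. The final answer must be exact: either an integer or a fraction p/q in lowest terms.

6367

Part 1: squarings mod 1028: 963^1=963, 963^2=113, 963^4=433, 963^8=393, 963^16=249, 963^32=321, 963^64=241, 963^128=513, 963^256=1, 963^512=1, 963^1024=1, 963^2048=1, 963^4096=1, 963^8192=1, 963^16384=1, 963^32768=1, 963^65536=1, 963^131072=1, 963^262144=1, 963^524288=1; 963^908045 = 963^1 * 963^4 * 963^8 * 963^256 * 963^512 * 963^2048 * 963^4096 * 963^16384 * 963^32768 * 963^65536 * 963^262144 * 963^524288 = 295 (mod 1028); answer 295
Part 2: A1 = 295; d = 16; cross terms: (-30*-34 - -35*16)=1580, (-35*22 - 25*-34)=80, (25*16 - -30*22)=1060; twice the area = |2720| = 2720; area = 1360; answer 1360
Part 3: A2 = 1360; threaded value p + q = 1361; w = 12; f(2) = 1*(-47) - 2*(12) = -71; iterating: f(2)=-71, f(3)=23, f(4)=165, f(5)=119, f(6)=-211, f(7)=-449, f(8)=-27, f(9)=871, f(10)=925, f(11)=-817, f(12)=-2667, f(13)=-1033, f(14)=4301, f(15)=6367; answer 6367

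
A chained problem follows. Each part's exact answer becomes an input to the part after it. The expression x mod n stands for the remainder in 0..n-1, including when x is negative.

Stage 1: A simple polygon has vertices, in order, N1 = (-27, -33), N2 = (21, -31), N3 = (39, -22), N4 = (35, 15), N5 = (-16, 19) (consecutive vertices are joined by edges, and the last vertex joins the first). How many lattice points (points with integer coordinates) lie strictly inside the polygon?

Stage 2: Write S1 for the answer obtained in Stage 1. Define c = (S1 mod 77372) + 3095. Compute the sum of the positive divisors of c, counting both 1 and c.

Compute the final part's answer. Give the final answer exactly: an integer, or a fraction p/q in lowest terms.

Stage 1: cross terms: (-27*-31 - 21*-33)=1530, (21*-22 - 39*-31)=747, (39*15 - 35*-22)=1355, (35*19 - -16*15)=905, (-16*-33 - -27*19)=1041; twice the area = |5578| = 5578; area = 2789; boundary points = 2 + 9 + 1 + 1 + 1 = 14; strictly interior points = area - boundary/2 + 1 = 2783; answer 2783
Stage 2: S1 = 2783; c = 5878; 5878 = 2 * 2939; sigma = (1 + 2) * (1 + 2939) = 3 * 2940 = 8820; answer 8820

8820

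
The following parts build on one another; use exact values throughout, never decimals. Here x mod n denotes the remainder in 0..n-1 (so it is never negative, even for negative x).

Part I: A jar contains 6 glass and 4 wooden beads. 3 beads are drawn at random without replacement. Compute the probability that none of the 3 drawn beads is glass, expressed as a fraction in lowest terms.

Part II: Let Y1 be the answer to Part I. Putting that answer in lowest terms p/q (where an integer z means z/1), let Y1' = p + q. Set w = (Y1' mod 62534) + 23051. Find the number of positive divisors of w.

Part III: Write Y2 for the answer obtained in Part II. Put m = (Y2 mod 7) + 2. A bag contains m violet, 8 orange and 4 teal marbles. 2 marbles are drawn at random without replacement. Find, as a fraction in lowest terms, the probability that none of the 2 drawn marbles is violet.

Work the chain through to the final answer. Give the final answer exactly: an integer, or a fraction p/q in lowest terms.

22/35

Part I: total draws C(10,3) = 120; favorable C(4,3) = 4; P = 1/30; answer 1/30
Part II: Y1 = 1/30; threaded value p + q = 31; w = 23082; 23082 = 2 * 3 * 3847; number of divisors = (1+1) * (1+1) * (1+1) = 8; answer 8
Part III: Y2 = 8; m = 3; total draws C(15,2) = 105; favorable C(12,2) = 66; P = 22/35; answer 22/35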